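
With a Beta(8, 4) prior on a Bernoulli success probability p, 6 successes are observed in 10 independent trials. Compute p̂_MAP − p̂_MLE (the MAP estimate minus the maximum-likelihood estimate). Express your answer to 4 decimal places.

MAP − MLE = 0.0500

Posterior is Beta(14, 8); MAP = (14−1)/(22−2) = 13/20 ≈ 0.65000.
MLE ignores the prior: p̂_MLE = k/n = 6/10 ≈ 0.60000.
Difference = 13/20 − 6/10 = 1/20 ≈ 0.0500.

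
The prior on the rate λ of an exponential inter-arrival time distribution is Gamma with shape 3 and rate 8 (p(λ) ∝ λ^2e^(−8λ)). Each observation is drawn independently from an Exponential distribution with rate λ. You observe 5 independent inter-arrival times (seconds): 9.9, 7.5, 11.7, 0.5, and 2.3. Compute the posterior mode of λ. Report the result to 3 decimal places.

λ̂_MAP = 0.175

The Exponential(rate=λ) likelihood is ∝ λ^n e^(−λΣtᵢ). Here n = 5 and Σtᵢ = 9.9 + 7.5 + 11.7 + 0.5 + 2.3 = 31.9.
Posterior ∝ λ^2e^(−8λ) · λ^5e^(−31.9λ) = λ^7e^(−39.9λ), i.e. Gamma(8, 39.9).
Mode = (a−1)/b = 7/39.9 ≈ 0.175.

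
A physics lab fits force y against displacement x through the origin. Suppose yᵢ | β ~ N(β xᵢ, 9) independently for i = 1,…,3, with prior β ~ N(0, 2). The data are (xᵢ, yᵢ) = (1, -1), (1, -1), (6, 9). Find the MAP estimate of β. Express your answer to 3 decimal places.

β̂_MAP = 1.224

log p(β | y) = −Σ(yᵢ − βxᵢ)²/(2·9) − β²/(2·2) + const.
Setting the derivative to zero: Σxᵢ(yᵢ − βxᵢ)/9 − β/2 = 0, so β = Σxᵢyᵢ / (Σxᵢ² + σ²/τ²).
Σxᵢyᵢ = 1·(-1) + 1·(-1) + 6·9 = 52; Σxᵢ² = 38; σ²/τ² = 4.5.
β̂_MAP = 52 / (38 + 4.5) = 52/42.5 ≈ 1.224.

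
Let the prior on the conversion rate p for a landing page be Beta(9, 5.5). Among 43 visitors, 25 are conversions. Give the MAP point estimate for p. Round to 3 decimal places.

Prior: Beta(9, 5.5).
Data: 25 successes in 43 trials. The binomial likelihood contributes p^25(1−p)^18, so the posterior is Beta(9+25, 5.5+18) = Beta(34, 23.5).
For Beta(a, b) with a, b > 1 the mode is (a−1)/(a+b−2) = 33/55.5 ≈ 0.595.

p̂_MAP = 0.595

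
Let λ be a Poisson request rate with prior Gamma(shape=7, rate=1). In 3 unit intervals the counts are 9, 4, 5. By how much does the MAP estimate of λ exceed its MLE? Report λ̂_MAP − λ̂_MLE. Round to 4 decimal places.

Σxᵢ = 18. Posterior is Gamma(25, 4); MAP = (25−1)/4 = 24/4 ≈ 6.00000.
MLE = x̄ = 18/3 ≈ 6.00000.
Difference = 24/4 − 18/3 = 0 ≈ 0.0000.

MAP − MLE = 0.0000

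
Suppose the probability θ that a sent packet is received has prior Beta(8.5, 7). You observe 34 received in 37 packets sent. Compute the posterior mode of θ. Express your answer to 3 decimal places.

Prior: Beta(8.5, 7).
Data: 34 successes in 37 trials. The binomial likelihood contributes θ^34(1−θ)^3, so the posterior is Beta(8.5+34, 7+3) = Beta(42.5, 10).
For Beta(a, b) with a, b > 1 the mode is (a−1)/(a+b−2) = 41.5/50.5 ≈ 0.822.

θ̂_MAP = 0.822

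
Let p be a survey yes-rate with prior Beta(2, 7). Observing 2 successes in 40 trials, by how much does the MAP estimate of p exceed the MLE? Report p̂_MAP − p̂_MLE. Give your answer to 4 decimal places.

MAP − MLE = 0.0138

Posterior is Beta(4, 45); MAP = (4−1)/(49−2) = 3/47 ≈ 0.06383.
MLE ignores the prior: p̂_MLE = k/n = 2/40 ≈ 0.05000.
Difference = 3/47 − 2/40 = 13/940 ≈ 0.0138.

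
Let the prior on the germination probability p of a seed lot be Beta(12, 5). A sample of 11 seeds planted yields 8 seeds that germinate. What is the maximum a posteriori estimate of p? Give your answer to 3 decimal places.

p̂_MAP = 0.731

Prior: Beta(12, 5).
Data: 8 successes in 11 trials. The binomial likelihood contributes p^8(1−p)^3, so the posterior is Beta(12+8, 5+3) = Beta(20, 8).
For Beta(a, b) with a, b > 1 the mode is (a−1)/(a+b−2) = 19/26 ≈ 0.731.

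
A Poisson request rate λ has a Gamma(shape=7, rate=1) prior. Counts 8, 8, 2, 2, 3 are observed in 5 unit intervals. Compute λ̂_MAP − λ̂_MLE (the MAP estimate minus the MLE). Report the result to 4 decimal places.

MAP − MLE = 0.2333

Σxᵢ = 23. Posterior is Gamma(30, 6); MAP = (30−1)/6 = 29/6 ≈ 4.83333.
MLE = x̄ = 23/5 ≈ 4.60000.
Difference = 29/6 − 23/5 = 7/30 ≈ 0.2333.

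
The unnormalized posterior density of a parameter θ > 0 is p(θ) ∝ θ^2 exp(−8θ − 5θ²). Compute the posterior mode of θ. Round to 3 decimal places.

θ̂_MAP = 0.200

ℓ'(θ) = 2/θ − 8 − 10θ. Setting this to zero and multiplying by θ: 10θ² + 8θ − 2 = 0.
θ = (−8 + √(8² + 4·10·2)) / (2·10) = (−8 + √144) / 20 = (−8 + 12)/20 = 1/5.
ℓ''(θ) = −2/θ² − 10 < 0, confirming a maximum.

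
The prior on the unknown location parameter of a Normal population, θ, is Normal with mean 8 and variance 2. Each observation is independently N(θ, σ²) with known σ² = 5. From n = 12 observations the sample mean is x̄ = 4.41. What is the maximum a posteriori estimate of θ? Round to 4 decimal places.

n = 12, x̄ = 4.41.
For a Normal prior and Normal likelihood with known variance, the posterior is Normal; its mode equals its mean, the precision-weighted average.
Prior precision 1/σ₀² = 1/2 = 0.5; data precision n/σ² = 12/5 = 2.4.
θ̂ = (0.5·8 + 2.4·4.41) / (0.5 + 2.4) = 14.584/2.9 = 3646/725 ≈ 5.0290.

θ̂_MAP = 5.0290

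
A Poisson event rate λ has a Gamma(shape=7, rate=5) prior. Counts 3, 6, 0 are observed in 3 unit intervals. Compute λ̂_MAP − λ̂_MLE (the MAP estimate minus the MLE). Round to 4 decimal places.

Σxᵢ = 9. Posterior is Gamma(16, 8); MAP = (16−1)/8 = 15/8 ≈ 1.87500.
MLE = x̄ = 9/3 ≈ 3.00000.
Difference = 15/8 − 9/3 = -9/8 ≈ -1.1250.

MAP − MLE = -1.1250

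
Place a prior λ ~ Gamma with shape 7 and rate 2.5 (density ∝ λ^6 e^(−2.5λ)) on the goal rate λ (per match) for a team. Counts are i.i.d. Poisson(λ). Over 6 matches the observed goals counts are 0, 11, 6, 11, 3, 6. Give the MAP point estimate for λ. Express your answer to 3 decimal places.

λ̂_MAP = 5.059

Σxᵢ = 0+11+6+11+3+6 = 37, with n = 6.
Posterior ∝ λ^6e^(−2.5λ) · λ^37e^(−6λ) = λ^43e^(−8.5λ), i.e. Gamma(shape=44, rate=8.5).
The mode of a Gamma(a, b) with a ≥ 1 (shape–rate) is (a−1)/b = 43/8.5 ≈ 5.059.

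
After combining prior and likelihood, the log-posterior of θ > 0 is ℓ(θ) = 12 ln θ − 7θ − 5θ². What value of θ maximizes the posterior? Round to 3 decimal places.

θ̂_MAP = 0.800

ℓ'(θ) = 12/θ − 7 − 10θ. Setting this to zero and multiplying by θ: 10θ² + 7θ − 12 = 0.
θ = (−7 + √(7² + 4·10·12)) / (2·10) = (−7 + √529) / 20 = (−7 + 23)/20 = 4/5.
ℓ''(θ) = −12/θ² − 10 < 0, confirming a maximum.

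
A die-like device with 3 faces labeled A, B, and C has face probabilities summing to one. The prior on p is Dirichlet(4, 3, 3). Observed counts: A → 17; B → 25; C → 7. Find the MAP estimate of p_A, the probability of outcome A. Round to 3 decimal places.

MAP estimate of p_A = 0.357

The posterior is Dirichlet(αᵢ + nᵢ) = Dirichlet(21, 28, 10).
For a Dirichlet(a₁,…,a_K) with all aᵢ > 1, the mode has j-th component (aⱼ − 1)/(Σaᵢ − K).
Here Σaᵢ = 59 and K = 3, so p_A = (21 − 1)/(59 − 3) = 20/56 ≈ 0.357.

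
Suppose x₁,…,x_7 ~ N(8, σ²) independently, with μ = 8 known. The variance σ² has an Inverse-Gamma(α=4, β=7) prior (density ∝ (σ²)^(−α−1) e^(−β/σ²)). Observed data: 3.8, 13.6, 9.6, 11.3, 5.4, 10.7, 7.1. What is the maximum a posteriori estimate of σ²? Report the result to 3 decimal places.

σ̂²_MAP = 5.371

Sum of squared deviations about the known mean: SS = (3.8−8)² + (13.6−8)² + (9.6−8)² + (11.3−8)² + (5.4−8)² + (10.7−8)² + (7.1−8)² = 77.31.
The Normal likelihood contributes (σ²)^(−n/2) exp(−SS/(2σ²)), so the posterior is Inverse-Gamma(α + n/2, β + SS/2) = Inverse-Gamma(7.5, 45.655).
The mode of Inverse-Gamma(a, b) is b/(a+1) = 45.655/8.5 ≈ 5.371.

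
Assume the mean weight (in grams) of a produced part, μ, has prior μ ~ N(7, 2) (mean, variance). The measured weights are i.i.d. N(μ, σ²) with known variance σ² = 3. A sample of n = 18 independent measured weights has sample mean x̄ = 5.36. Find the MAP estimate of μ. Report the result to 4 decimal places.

n = 18, x̄ = 5.36.
For a Normal prior and Normal likelihood with known variance, the posterior is Normal; its mode equals its mean, the precision-weighted average.
Prior precision 1/σ₀² = 1/2 = 0.5; data precision n/σ² = 18/3 = 6.
μ̂ = (0.5·7 + 6·5.36) / (0.5 + 6) = 35.66/6.5 = 1783/325 ≈ 5.4862.

μ̂_MAP = 5.4862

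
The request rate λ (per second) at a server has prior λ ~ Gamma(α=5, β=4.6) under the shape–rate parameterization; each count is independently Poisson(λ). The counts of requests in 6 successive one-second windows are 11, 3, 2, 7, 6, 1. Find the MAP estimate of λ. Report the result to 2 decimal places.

Σxᵢ = 11+3+2+7+6+1 = 30, with n = 6.
Posterior ∝ λ^4e^(−4.6λ) · λ^30e^(−6λ) = λ^34e^(−10.6λ), i.e. Gamma(shape=35, rate=10.6).
The mode of a Gamma(a, b) with a ≥ 1 (shape–rate) is (a−1)/b = 34/10.6 ≈ 3.21.

λ̂_MAP = 3.21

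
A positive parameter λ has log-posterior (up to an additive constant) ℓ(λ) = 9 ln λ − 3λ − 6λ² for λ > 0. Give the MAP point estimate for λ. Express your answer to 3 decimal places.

λ̂_MAP = 0.750

ℓ'(λ) = 9/λ − 3 − 12λ. Setting this to zero and multiplying by λ: 12λ² + 3λ − 9 = 0.
λ = (−3 + √(3² + 4·12·9)) / (2·12) = (−3 + √441) / 24 = (−3 + 21)/24 = 3/4.
ℓ''(λ) = −9/λ² − 12 < 0, confirming a maximum.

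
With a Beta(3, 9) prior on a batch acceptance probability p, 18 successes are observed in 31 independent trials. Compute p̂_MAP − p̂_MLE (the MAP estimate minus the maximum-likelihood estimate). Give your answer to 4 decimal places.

Posterior is Beta(21, 22); MAP = (21−1)/(43−2) = 20/41 ≈ 0.48780.
MLE ignores the prior: p̂_MLE = k/n = 18/31 ≈ 0.58065.
Difference = 20/41 − 18/31 = -118/1271 ≈ -0.0928.

MAP − MLE = -0.0928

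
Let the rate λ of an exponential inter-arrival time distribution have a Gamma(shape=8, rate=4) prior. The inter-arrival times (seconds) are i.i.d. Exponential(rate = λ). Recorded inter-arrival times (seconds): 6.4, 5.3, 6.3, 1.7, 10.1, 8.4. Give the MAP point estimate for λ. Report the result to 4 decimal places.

The Exponential(rate=λ) likelihood is ∝ λ^n e^(−λΣtᵢ). Here n = 6 and Σtᵢ = 6.4 + 5.3 + 6.3 + 1.7 + 10.1 + 8.4 = 38.2.
Posterior ∝ λ^7e^(−4λ) · λ^6e^(−38.2λ) = λ^13e^(−42.2λ), i.e. Gamma(14, 42.2).
Mode = (a−1)/b = 13/42.2 ≈ 0.3081.

λ̂_MAP = 0.3081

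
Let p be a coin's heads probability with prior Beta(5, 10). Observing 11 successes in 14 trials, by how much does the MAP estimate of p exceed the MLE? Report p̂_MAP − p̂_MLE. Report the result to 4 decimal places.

MAP − MLE = -0.2302

Posterior is Beta(16, 13); MAP = (16−1)/(29−2) = 15/27 ≈ 0.55556.
MLE ignores the prior: p̂_MLE = k/n = 11/14 ≈ 0.78571.
Difference = 15/27 − 11/14 = -29/126 ≈ -0.2302.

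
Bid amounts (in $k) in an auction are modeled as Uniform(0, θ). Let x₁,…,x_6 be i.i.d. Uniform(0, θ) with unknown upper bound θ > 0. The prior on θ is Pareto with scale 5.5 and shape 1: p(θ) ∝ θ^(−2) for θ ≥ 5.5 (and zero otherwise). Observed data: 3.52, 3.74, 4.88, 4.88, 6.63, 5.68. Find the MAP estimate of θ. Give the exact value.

θ̂_MAP = 6.63

The Uniform(0, θ) likelihood is θ^(−n) for θ ≥ max(xᵢ), zero otherwise. Here max(xᵢ) = 6.63.
Posterior ∝ θ^(−2) · θ^(−6) = θ^(−8) on θ ≥ max(5.5, 6.63) = 6.63.
This density is strictly decreasing in θ, so the posterior mode lies at the lower boundary of the support.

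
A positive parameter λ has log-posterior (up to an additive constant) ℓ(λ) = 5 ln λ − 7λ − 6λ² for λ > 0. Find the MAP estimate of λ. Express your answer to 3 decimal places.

λ̂_MAP = 0.417

ℓ'(λ) = 5/λ − 7 − 12λ. Setting this to zero and multiplying by λ: 12λ² + 7λ − 5 = 0.
λ = (−7 + √(7² + 4·12·5)) / (2·12) = (−7 + √289) / 24 = (−7 + 17)/24 = 5/12.
ℓ''(λ) = −5/λ² − 12 < 0, confirming a maximum.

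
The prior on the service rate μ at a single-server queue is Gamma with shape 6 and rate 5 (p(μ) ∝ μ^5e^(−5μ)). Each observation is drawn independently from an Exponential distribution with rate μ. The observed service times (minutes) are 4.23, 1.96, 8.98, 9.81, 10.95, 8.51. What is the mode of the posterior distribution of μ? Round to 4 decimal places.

The Exponential(rate=μ) likelihood is ∝ μ^n e^(−μΣtᵢ). Here n = 6 and Σtᵢ = 4.23 + 1.96 + 8.98 + 9.81 + 10.95 + 8.51 = 44.44.
Posterior ∝ μ^5e^(−5μ) · μ^6e^(−44.44μ) = μ^11e^(−49.44μ), i.e. Gamma(12, 49.44).
Mode = (a−1)/b = 11/49.44 ≈ 0.2225.

μ̂_MAP = 0.2225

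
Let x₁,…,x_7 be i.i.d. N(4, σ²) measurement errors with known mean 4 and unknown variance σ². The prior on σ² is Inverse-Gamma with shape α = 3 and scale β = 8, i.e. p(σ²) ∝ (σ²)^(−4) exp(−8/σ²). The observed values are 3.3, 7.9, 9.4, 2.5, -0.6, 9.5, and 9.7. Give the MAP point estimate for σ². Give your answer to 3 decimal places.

σ̂²_MAP = 9.801

Sum of squared deviations about the known mean: SS = (3.3−4)² + (7.9−4)² + (9.4−4)² + (2.5−4)² + (-0.6−4)² + (9.5−4)² + (9.7−4)² = 131.01.
The Normal likelihood contributes (σ²)^(−n/2) exp(−SS/(2σ²)), so the posterior is Inverse-Gamma(α + n/2, β + SS/2) = Inverse-Gamma(6.5, 73.505).
The mode of Inverse-Gamma(a, b) is b/(a+1) = 73.505/7.5 ≈ 9.801.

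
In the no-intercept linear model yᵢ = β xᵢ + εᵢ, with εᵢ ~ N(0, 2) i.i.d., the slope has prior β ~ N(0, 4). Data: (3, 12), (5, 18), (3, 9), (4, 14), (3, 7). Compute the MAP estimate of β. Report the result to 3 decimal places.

log p(β | y) = −Σ(yᵢ − βxᵢ)²/(2·2) − β²/(2·4) + const.
Setting the derivative to zero: Σxᵢ(yᵢ − βxᵢ)/2 − β/4 = 0, so β = Σxᵢyᵢ / (Σxᵢ² + σ²/τ²).
Σxᵢyᵢ = 3·12 + 5·18 + 3·9 + 4·14 + 3·7 = 230; Σxᵢ² = 68; σ²/τ² = 0.5.
β̂_MAP = 230 / (68 + 0.5) = 230/68.5 ≈ 3.358.

β̂_MAP = 3.358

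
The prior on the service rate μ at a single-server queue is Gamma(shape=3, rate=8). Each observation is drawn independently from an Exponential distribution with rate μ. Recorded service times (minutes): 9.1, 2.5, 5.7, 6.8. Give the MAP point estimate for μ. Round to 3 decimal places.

μ̂_MAP = 0.187

The Exponential(rate=μ) likelihood is ∝ μ^n e^(−μΣtᵢ). Here n = 4 and Σtᵢ = 9.1 + 2.5 + 5.7 + 6.8 = 24.1.
Posterior ∝ μ^2e^(−8μ) · μ^4e^(−24.1μ) = μ^6e^(−32.1μ), i.e. Gamma(7, 32.1).
Mode = (a−1)/b = 6/32.1 ≈ 0.187.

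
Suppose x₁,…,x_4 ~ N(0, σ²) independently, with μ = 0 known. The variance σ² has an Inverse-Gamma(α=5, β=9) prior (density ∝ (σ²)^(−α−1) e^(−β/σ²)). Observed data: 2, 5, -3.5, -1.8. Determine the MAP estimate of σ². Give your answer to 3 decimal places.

σ̂²_MAP = 3.906

Sum of squared deviations about the known mean: SS = (2−0)² + (5−0)² + (-3.5−0)² + (-1.8−0)² = 44.49.
The Normal likelihood contributes (σ²)^(−n/2) exp(−SS/(2σ²)), so the posterior is Inverse-Gamma(α + n/2, β + SS/2) = Inverse-Gamma(7, 31.245).
The mode of Inverse-Gamma(a, b) is b/(a+1) = 31.245/8 ≈ 3.906.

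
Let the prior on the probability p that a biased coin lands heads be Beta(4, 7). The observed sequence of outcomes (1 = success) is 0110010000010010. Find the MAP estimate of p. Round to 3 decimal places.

Prior: Beta(4, 7).
Data: 5 successes in 16 trials (from the sequence). The binomial likelihood contributes p^5(1−p)^11, so the posterior is Beta(4+5, 7+11) = Beta(9, 18).
For Beta(a, b) with a, b > 1 the mode is (a−1)/(a+b−2) = 8/25 ≈ 0.320.

p̂_MAP = 0.320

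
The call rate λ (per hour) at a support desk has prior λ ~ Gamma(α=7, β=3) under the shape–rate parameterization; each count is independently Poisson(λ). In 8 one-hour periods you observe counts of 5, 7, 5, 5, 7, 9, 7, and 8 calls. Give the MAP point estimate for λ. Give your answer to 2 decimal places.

λ̂_MAP = 5.36

Σxᵢ = 5+7+5+5+7+9+7+8 = 53, with n = 8.
Posterior ∝ λ^6e^(−3λ) · λ^53e^(−8λ) = λ^59e^(−11λ), i.e. Gamma(shape=60, rate=11).
The mode of a Gamma(a, b) with a ≥ 1 (shape–rate) is (a−1)/b = 59/11 ≈ 5.36.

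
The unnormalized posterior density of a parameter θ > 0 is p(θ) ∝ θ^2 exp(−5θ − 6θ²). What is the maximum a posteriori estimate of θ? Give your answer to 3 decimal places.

ℓ'(θ) = 2/θ − 5 − 12θ. Setting this to zero and multiplying by θ: 12θ² + 5θ − 2 = 0.
θ = (−5 + √(5² + 4·12·2)) / (2·12) = (−5 + √121) / 24 = (−5 + 11)/24 = 1/4.
ℓ''(θ) = −2/θ² − 12 < 0, confirming a maximum.

θ̂_MAP = 0.250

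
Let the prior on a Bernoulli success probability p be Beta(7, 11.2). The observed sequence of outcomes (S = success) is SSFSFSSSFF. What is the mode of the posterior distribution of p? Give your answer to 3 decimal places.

Prior: Beta(7, 11.2).
Data: 6 successes in 10 trials (from the sequence). The binomial likelihood contributes p^6(1−p)^4, so the posterior is Beta(7+6, 11.2+4) = Beta(13, 15.2).
For Beta(a, b) with a, b > 1 the mode is (a−1)/(a+b−2) = 12/26.2 ≈ 0.458.

p̂_MAP = 0.458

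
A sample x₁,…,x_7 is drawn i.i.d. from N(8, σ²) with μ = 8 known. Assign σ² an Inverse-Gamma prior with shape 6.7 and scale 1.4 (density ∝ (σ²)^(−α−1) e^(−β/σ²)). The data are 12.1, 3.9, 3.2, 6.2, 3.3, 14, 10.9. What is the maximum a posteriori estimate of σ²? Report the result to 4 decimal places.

σ̂²_MAP = 5.7679

Sum of squared deviations about the known mean: SS = (12.1−8)² + (3.9−8)² + (3.2−8)² + (6.2−8)² + (3.3−8)² + (14−8)² + (10.9−8)² = 126.4.
The Normal likelihood contributes (σ²)^(−n/2) exp(−SS/(2σ²)), so the posterior is Inverse-Gamma(α + n/2, β + SS/2) = Inverse-Gamma(10.2, 64.6).
The mode of Inverse-Gamma(a, b) is b/(a+1) = 64.6/11.2 ≈ 5.7679.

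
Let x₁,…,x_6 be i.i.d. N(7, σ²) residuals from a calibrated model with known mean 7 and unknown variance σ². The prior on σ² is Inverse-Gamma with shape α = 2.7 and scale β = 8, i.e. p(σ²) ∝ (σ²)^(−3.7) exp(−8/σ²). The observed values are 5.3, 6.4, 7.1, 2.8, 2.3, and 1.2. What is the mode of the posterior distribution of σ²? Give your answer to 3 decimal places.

σ̂²_MAP = 6.913

Sum of squared deviations about the known mean: SS = (5.3−7)² + (6.4−7)² + (7.1−7)² + (2.8−7)² + (2.3−7)² + (1.2−7)² = 76.63.
The Normal likelihood contributes (σ²)^(−n/2) exp(−SS/(2σ²)), so the posterior is Inverse-Gamma(α + n/2, β + SS/2) = Inverse-Gamma(5.7, 46.315).
The mode of Inverse-Gamma(a, b) is b/(a+1) = 46.315/6.7 ≈ 6.913.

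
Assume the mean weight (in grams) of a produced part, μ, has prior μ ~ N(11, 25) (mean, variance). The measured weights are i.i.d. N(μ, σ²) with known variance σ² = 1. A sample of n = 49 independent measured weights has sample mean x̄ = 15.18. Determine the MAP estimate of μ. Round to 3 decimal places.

n = 49, x̄ = 15.18.
For a Normal prior and Normal likelihood with known variance, the posterior is Normal; its mode equals its mean, the precision-weighted average.
Prior precision 1/σ₀² = 1/25 = 0.04; data precision n/σ² = 49/1 = 49.
μ̂ = (0.04·11 + 49·15.18) / (0.04 + 49) = 744.26/49.04 = 37213/2452 ≈ 15.177.

μ̂_MAP = 15.177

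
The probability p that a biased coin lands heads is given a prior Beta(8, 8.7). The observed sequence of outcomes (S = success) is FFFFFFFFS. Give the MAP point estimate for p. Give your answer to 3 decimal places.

Prior: Beta(8, 8.7).
Data: 1 success in 9 trials (from the sequence). The binomial likelihood contributes p(1−p)^8, so the posterior is Beta(8+1, 8.7+8) = Beta(9, 16.7).
For Beta(a, b) with a, b > 1 the mode is (a−1)/(a+b−2) = 8/23.7 ≈ 0.338.

p̂_MAP = 0.338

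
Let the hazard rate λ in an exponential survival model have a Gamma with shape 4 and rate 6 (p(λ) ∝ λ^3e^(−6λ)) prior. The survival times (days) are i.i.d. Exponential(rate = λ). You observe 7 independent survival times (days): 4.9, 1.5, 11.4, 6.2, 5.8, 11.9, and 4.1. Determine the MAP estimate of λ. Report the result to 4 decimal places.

λ̂_MAP = 0.1931

The Exponential(rate=λ) likelihood is ∝ λ^n e^(−λΣtᵢ). Here n = 7 and Σtᵢ = 4.9 + 1.5 + 11.4 + 6.2 + 5.8 + 11.9 + 4.1 = 45.8.
Posterior ∝ λ^3e^(−6λ) · λ^7e^(−45.8λ) = λ^10e^(−51.8λ), i.e. Gamma(11, 51.8).
Mode = (a−1)/b = 10/51.8 ≈ 0.1931.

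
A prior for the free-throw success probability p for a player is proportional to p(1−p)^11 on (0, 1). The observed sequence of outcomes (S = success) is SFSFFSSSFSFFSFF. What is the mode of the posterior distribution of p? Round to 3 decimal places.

The prior density ∝ p(1−p)^11 is the kernel of Beta(2, 12).
Data: 7 successes in 15 trials (from the sequence). The binomial likelihood contributes p^7(1−p)^8, so the posterior is Beta(2+7, 12+8) = Beta(9, 20).
For Beta(a, b) with a, b > 1 the mode is (a−1)/(a+b−2) = 8/27 ≈ 0.296.

p̂_MAP = 0.296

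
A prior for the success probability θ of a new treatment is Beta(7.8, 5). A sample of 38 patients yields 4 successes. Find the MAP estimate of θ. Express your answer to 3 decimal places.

θ̂_MAP = 0.221

Prior: Beta(7.8, 5).
Data: 4 successes in 38 trials. The binomial likelihood contributes θ^4(1−θ)^34, so the posterior is Beta(7.8+4, 5+34) = Beta(11.8, 39).
For Beta(a, b) with a, b > 1 the mode is (a−1)/(a+b−2) = 10.8/48.8 ≈ 0.221.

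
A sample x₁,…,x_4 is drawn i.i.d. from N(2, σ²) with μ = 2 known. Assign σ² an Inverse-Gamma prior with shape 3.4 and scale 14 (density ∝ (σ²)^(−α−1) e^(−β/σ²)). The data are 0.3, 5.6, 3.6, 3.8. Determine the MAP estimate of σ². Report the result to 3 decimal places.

σ̂²_MAP = 3.879

Sum of squared deviations about the known mean: SS = (0.3−2)² + (5.6−2)² + (3.6−2)² + (3.8−2)² = 21.65.
The Normal likelihood contributes (σ²)^(−n/2) exp(−SS/(2σ²)), so the posterior is Inverse-Gamma(α + n/2, β + SS/2) = Inverse-Gamma(5.4, 24.825).
The mode of Inverse-Gamma(a, b) is b/(a+1) = 24.825/6.4 ≈ 3.879.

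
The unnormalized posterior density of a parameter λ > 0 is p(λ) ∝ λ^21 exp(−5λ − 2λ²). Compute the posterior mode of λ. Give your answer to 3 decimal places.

λ̂_MAP = 1.750

ℓ'(λ) = 21/λ − 5 − 4λ. Setting this to zero and multiplying by λ: 4λ² + 5λ − 21 = 0.
λ = (−5 + √(5² + 4·4·21)) / (2·4) = (−5 + √361) / 8 = (−5 + 19)/8 = 7/4.
ℓ''(λ) = −21/λ² − 4 < 0, confirming a maximum.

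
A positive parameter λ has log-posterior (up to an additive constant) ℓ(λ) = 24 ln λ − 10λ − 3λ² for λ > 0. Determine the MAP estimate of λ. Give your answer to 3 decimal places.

λ̂_MAP = 1.333

ℓ'(λ) = 24/λ − 10 − 6λ. Setting this to zero and multiplying by λ: 6λ² + 10λ − 24 = 0.
λ = (−10 + √(10² + 4·6·24)) / (2·6) = (−10 + √676) / 12 = (−10 + 26)/12 = 4/3.
ℓ''(λ) = −24/λ² − 6 < 0, confirming a maximum.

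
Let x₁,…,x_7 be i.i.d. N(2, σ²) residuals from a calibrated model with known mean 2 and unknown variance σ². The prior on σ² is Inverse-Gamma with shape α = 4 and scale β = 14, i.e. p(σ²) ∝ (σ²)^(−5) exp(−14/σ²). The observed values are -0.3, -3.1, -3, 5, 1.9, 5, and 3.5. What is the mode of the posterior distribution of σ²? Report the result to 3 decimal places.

σ̂²_MAP = 6.151

Sum of squared deviations about the known mean: SS = (-0.3−2)² + (-3.1−2)² + (-3−2)² + (5−2)² + (1.9−2)² + (5−2)² + (3.5−2)² = 76.56.
The Normal likelihood contributes (σ²)^(−n/2) exp(−SS/(2σ²)), so the posterior is Inverse-Gamma(α + n/2, β + SS/2) = Inverse-Gamma(7.5, 52.28).
The mode of Inverse-Gamma(a, b) is b/(a+1) = 52.28/8.5 ≈ 6.151.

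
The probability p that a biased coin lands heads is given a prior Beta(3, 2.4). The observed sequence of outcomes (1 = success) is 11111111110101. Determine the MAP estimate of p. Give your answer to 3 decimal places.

p̂_MAP = 0.805

Prior: Beta(3, 2.4).
Data: 12 successes in 14 trials (from the sequence). The binomial likelihood contributes p^12(1−p)^2, so the posterior is Beta(3+12, 2.4+2) = Beta(15, 4.4).
For Beta(a, b) with a, b > 1 the mode is (a−1)/(a+b−2) = 14/17.4 ≈ 0.805.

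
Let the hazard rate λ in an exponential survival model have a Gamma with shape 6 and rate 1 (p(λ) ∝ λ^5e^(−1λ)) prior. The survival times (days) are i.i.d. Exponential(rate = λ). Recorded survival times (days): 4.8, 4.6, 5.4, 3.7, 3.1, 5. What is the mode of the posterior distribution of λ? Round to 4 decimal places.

The Exponential(rate=λ) likelihood is ∝ λ^n e^(−λΣtᵢ). Here n = 6 and Σtᵢ = 4.8 + 4.6 + 5.4 + 3.7 + 3.1 + 5 = 26.6.
Posterior ∝ λ^5e^(−1λ) · λ^6e^(−26.6λ) = λ^11e^(−27.6λ), i.e. Gamma(12, 27.6).
Mode = (a−1)/b = 11/27.6 ≈ 0.3986.

λ̂_MAP = 0.3986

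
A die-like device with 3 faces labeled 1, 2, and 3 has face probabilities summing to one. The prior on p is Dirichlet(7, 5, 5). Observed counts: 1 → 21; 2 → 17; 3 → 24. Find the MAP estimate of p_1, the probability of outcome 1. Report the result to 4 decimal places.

The posterior is Dirichlet(αᵢ + nᵢ) = Dirichlet(28, 22, 29).
For a Dirichlet(a₁,…,a_K) with all aᵢ > 1, the mode has j-th component (aⱼ − 1)/(Σaᵢ − K).
Here Σaᵢ = 79 and K = 3, so p_1 = (28 − 1)/(79 − 3) = 27/76 ≈ 0.3553.

MAP estimate: 0.3553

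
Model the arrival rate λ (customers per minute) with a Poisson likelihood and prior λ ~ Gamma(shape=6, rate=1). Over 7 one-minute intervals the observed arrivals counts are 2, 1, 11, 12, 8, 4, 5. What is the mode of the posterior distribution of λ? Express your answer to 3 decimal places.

Σxᵢ = 2+1+11+12+8+4+5 = 43, with n = 7.
Posterior ∝ λ^5e^(−1λ) · λ^43e^(−7λ) = λ^48e^(−8λ), i.e. Gamma(shape=49, rate=8).
The mode of a Gamma(a, b) with a ≥ 1 (shape–rate) is (a−1)/b = 48/8 ≈ 6.000.

λ̂_MAP = 6.000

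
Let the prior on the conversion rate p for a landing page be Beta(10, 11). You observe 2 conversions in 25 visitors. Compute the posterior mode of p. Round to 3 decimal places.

p̂_MAP = 0.250

Prior: Beta(10, 11).
Data: 2 successes in 25 trials. The binomial likelihood contributes p^2(1−p)^23, so the posterior is Beta(10+2, 11+23) = Beta(12, 34).
For Beta(a, b) with a, b > 1 the mode is (a−1)/(a+b−2) = 11/44 ≈ 0.250.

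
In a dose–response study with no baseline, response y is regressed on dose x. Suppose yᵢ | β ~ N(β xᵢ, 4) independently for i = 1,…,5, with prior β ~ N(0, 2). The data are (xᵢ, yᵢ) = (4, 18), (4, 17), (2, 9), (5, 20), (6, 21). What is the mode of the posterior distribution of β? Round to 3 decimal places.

log p(β | y) = −Σ(yᵢ − βxᵢ)²/(2·4) − β²/(2·2) + const.
Setting the derivative to zero: Σxᵢ(yᵢ − βxᵢ)/4 − β/2 = 0, so β = Σxᵢyᵢ / (Σxᵢ² + σ²/τ²).
Σxᵢyᵢ = 4·18 + 4·17 + 2·9 + 5·20 + 6·21 = 384; Σxᵢ² = 97; σ²/τ² = 2.
β̂_MAP = 384 / (97 + 2) = 384/99 ≈ 3.879.

β̂_MAP = 3.879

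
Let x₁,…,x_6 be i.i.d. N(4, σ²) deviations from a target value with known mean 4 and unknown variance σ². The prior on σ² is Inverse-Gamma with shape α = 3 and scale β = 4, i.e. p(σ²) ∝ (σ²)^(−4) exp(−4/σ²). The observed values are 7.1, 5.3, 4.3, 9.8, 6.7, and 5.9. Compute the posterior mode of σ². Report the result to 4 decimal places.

Sum of squared deviations about the known mean: SS = (7.1−4)² + (5.3−4)² + (4.3−4)² + (9.8−4)² + (6.7−4)² + (5.9−4)² = 55.93.
The Normal likelihood contributes (σ²)^(−n/2) exp(−SS/(2σ²)), so the posterior is Inverse-Gamma(α + n/2, β + SS/2) = Inverse-Gamma(6, 31.965).
The mode of Inverse-Gamma(a, b) is b/(a+1) = 31.965/7 ≈ 4.5664.

σ̂²_MAP = 4.5664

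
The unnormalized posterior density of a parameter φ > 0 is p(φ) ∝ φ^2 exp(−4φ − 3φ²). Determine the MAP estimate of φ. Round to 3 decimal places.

φ̂_MAP = 0.333

ℓ'(φ) = 2/φ − 4 − 6φ. Setting this to zero and multiplying by φ: 6φ² + 4φ − 2 = 0.
φ = (−4 + √(4² + 4·6·2)) / (2·6) = (−4 + √64) / 12 = (−4 + 8)/12 = 1/3.
ℓ''(φ) = −2/φ² − 6 < 0, confirming a maximum.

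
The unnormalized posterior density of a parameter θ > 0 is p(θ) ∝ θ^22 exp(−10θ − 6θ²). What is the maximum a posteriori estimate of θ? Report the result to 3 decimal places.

ℓ'(θ) = 22/θ − 10 − 12θ. Setting this to zero and multiplying by θ: 12θ² + 10θ − 22 = 0.
θ = (−10 + √(10² + 4·12·22)) / (2·12) = (−10 + √1156) / 24 = (−10 + 34)/24 = 1.
ℓ''(θ) = −22/θ² − 12 < 0, confirming a maximum.

θ̂_MAP = 1.000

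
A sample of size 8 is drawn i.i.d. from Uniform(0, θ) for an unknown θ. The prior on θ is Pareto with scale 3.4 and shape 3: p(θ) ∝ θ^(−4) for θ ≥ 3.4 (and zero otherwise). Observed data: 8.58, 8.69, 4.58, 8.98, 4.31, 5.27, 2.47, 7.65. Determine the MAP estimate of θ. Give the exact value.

The Uniform(0, θ) likelihood is θ^(−n) for θ ≥ max(xᵢ), zero otherwise. Here max(xᵢ) = 8.98.
Posterior ∝ θ^(−4) · θ^(−8) = θ^(−12) on θ ≥ max(3.4, 8.98) = 8.98.
This density is strictly decreasing in θ, so the posterior mode lies at the lower boundary of the support.

θ̂_MAP = 8.98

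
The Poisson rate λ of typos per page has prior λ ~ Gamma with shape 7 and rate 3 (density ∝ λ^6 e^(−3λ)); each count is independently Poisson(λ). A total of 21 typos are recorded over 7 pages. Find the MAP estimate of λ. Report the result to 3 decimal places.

λ̂_MAP = 2.700

Σxᵢ = 21, n = 7.
Posterior ∝ λ^6e^(−3λ) · λ^21e^(−7λ) = λ^27e^(−10λ), i.e. Gamma(shape=28, rate=10).
The mode of a Gamma(a, b) with a ≥ 1 (shape–rate) is (a−1)/b = 27/10 ≈ 2.700.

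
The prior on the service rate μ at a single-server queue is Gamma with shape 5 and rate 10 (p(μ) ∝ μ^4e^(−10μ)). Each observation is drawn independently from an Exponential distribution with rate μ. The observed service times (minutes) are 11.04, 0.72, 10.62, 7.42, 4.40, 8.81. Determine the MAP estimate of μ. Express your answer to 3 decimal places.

μ̂_MAP = 0.189

The Exponential(rate=μ) likelihood is ∝ μ^n e^(−μΣtᵢ). Here n = 6 and Σtᵢ = 11.04 + 0.72 + 10.62 + 7.42 + 4.40 + 8.81 = 43.01.
Posterior ∝ μ^4e^(−10μ) · μ^6e^(−43.01μ) = μ^10e^(−53.01μ), i.e. Gamma(11, 53.01).
Mode = (a−1)/b = 10/53.01 ≈ 0.189.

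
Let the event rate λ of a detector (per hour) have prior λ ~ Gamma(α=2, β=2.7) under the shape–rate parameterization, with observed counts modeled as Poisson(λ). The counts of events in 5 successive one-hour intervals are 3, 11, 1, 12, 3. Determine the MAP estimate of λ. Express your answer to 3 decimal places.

λ̂_MAP = 4.026

Σxᵢ = 3+11+1+12+3 = 30, with n = 5.
Posterior ∝ λe^(−2.7λ) · λ^30e^(−5λ) = λ^31e^(−7.7λ), i.e. Gamma(shape=32, rate=7.7).
The mode of a Gamma(a, b) with a ≥ 1 (shape–rate) is (a−1)/b = 31/7.7 ≈ 4.026.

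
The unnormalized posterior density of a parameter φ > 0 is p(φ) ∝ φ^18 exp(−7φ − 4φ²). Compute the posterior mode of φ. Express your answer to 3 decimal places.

ℓ'(φ) = 18/φ − 7 − 8φ. Setting this to zero and multiplying by φ: 8φ² + 7φ − 18 = 0.
φ = (−7 + √(7² + 4·8·18)) / (2·8) = (−7 + √625) / 16 = (−7 + 25)/16 = 9/8.
ℓ''(φ) = −18/φ² − 8 < 0, confirming a maximum.

φ̂_MAP = 1.125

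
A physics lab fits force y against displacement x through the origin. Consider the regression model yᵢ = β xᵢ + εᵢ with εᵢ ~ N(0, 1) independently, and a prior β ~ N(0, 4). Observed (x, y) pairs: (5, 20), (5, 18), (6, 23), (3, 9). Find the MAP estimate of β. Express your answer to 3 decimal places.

β̂_MAP = 3.727

log p(β | y) = −Σ(yᵢ − βxᵢ)²/(2·1) − β²/(2·4) + const.
Setting the derivative to zero: Σxᵢ(yᵢ − βxᵢ)/1 − β/4 = 0, so β = Σxᵢyᵢ / (Σxᵢ² + σ²/τ²).
Σxᵢyᵢ = 5·20 + 5·18 + 6·23 + 3·9 = 355; Σxᵢ² = 95; σ²/τ² = 0.25.
β̂_MAP = 355 / (95 + 0.25) = 355/95.25 ≈ 3.727.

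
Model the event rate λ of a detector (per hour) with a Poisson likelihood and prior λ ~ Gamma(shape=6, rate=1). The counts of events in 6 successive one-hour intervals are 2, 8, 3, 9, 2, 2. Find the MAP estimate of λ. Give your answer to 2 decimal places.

Σxᵢ = 2+8+3+9+2+2 = 26, with n = 6.
Posterior ∝ λ^5e^(−1λ) · λ^26e^(−6λ) = λ^31e^(−7λ), i.e. Gamma(shape=32, rate=7).
The mode of a Gamma(a, b) with a ≥ 1 (shape–rate) is (a−1)/b = 31/7 ≈ 4.43.

λ̂_MAP = 4.43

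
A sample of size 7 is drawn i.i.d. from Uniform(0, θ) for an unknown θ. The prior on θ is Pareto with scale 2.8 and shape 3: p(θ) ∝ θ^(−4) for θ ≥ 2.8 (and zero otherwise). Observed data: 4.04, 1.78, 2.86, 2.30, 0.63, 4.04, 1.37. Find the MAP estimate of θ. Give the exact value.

θ̂_MAP = 4.04

The Uniform(0, θ) likelihood is θ^(−n) for θ ≥ max(xᵢ), zero otherwise. Here max(xᵢ) = 4.04.
Posterior ∝ θ^(−4) · θ^(−7) = θ^(−11) on θ ≥ max(2.8, 4.04) = 4.04.
This density is strictly decreasing in θ, so the posterior mode lies at the lower boundary of the support.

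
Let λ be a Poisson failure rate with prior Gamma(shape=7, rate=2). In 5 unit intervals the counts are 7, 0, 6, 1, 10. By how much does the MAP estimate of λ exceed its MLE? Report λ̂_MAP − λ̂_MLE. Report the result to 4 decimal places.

MAP − MLE = -0.5143

Σxᵢ = 24. Posterior is Gamma(31, 7); MAP = (31−1)/7 = 30/7 ≈ 4.28571.
MLE = x̄ = 24/5 ≈ 4.80000.
Difference = 30/7 − 24/5 = -18/35 ≈ -0.5143.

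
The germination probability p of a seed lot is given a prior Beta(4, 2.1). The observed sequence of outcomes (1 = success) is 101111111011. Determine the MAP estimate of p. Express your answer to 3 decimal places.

p̂_MAP = 0.807

Prior: Beta(4, 2.1).
Data: 10 successes in 12 trials (from the sequence). The binomial likelihood contributes p^10(1−p)^2, so the posterior is Beta(4+10, 2.1+2) = Beta(14, 4.1).
For Beta(a, b) with a, b > 1 the mode is (a−1)/(a+b−2) = 13/16.1 ≈ 0.807.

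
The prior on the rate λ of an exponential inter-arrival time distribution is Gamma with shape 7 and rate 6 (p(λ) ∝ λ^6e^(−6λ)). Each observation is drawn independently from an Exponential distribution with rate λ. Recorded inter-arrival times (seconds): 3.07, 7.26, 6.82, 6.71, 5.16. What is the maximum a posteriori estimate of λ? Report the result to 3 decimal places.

λ̂_MAP = 0.314

The Exponential(rate=λ) likelihood is ∝ λ^n e^(−λΣtᵢ). Here n = 5 and Σtᵢ = 3.07 + 7.26 + 6.82 + 6.71 + 5.16 = 29.02.
Posterior ∝ λ^6e^(−6λ) · λ^5e^(−29.02λ) = λ^11e^(−35.02λ), i.e. Gamma(12, 35.02).
Mode = (a−1)/b = 11/35.02 ≈ 0.314.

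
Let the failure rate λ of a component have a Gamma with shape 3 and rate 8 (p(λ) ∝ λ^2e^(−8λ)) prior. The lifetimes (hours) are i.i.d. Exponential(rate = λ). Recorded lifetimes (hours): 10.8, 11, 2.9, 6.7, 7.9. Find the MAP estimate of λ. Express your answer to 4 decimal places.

λ̂_MAP = 0.1480

The Exponential(rate=λ) likelihood is ∝ λ^n e^(−λΣtᵢ). Here n = 5 and Σtᵢ = 10.8 + 11 + 2.9 + 6.7 + 7.9 = 39.3.
Posterior ∝ λ^2e^(−8λ) · λ^5e^(−39.3λ) = λ^7e^(−47.3λ), i.e. Gamma(8, 47.3).
Mode = (a−1)/b = 7/47.3 ≈ 0.1480.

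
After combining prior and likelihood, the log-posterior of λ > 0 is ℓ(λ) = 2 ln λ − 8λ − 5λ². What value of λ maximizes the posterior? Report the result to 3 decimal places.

ℓ'(λ) = 2/λ − 8 − 10λ. Setting this to zero and multiplying by λ: 10λ² + 8λ − 2 = 0.
λ = (−8 + √(8² + 4·10·2)) / (2·10) = (−8 + √144) / 20 = (−8 + 12)/20 = 1/5.
ℓ''(λ) = −2/λ² − 10 < 0, confirming a maximum.

λ̂_MAP = 0.200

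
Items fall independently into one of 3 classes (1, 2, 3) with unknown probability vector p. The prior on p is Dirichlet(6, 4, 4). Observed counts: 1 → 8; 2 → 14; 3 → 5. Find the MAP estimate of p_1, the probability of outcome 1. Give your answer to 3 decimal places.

The posterior is Dirichlet(αᵢ + nᵢ) = Dirichlet(14, 18, 9).
For a Dirichlet(a₁,…,a_K) with all aᵢ > 1, the mode has j-th component (aⱼ − 1)/(Σaᵢ − K).
Here Σaᵢ = 41 and K = 3, so p_1 = (14 − 1)/(41 − 3) = 13/38 ≈ 0.342.

MAP estimate: 0.342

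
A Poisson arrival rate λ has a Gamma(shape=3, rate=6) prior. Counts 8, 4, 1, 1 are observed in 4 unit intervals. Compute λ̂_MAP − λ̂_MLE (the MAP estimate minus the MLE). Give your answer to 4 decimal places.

Σxᵢ = 14. Posterior is Gamma(17, 10); MAP = (17−1)/10 = 16/10 ≈ 1.60000.
MLE = x̄ = 14/4 ≈ 3.50000.
Difference = 16/10 − 14/4 = -19/10 ≈ -1.9000.

MAP − MLE = -1.9000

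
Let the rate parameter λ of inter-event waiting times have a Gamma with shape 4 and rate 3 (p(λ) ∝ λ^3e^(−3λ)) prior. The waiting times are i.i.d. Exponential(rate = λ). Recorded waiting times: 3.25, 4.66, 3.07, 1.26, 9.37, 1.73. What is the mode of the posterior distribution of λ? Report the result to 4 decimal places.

The Exponential(rate=λ) likelihood is ∝ λ^n e^(−λΣtᵢ). Here n = 6 and Σtᵢ = 3.25 + 4.66 + 3.07 + 1.26 + 9.37 + 1.73 = 23.34.
Posterior ∝ λ^3e^(−3λ) · λ^6e^(−23.34λ) = λ^9e^(−26.34λ), i.e. Gamma(10, 26.34).
Mode = (a−1)/b = 9/26.34 ≈ 0.3417.

λ̂_MAP = 0.3417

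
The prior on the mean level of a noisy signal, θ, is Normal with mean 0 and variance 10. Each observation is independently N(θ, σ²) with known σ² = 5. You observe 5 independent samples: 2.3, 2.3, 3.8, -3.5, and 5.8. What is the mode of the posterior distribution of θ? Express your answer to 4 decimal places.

n = 5; x̄ = (2.3 + 2.3 + 3.8 + (-3.5) + 5.8)/5 = 10.7/5 = 2.14.
For a Normal prior and Normal likelihood with known variance, the posterior is Normal; its mode equals its mean, the precision-weighted average.
Prior precision 1/σ₀² = 1/10 = 0.1; data precision n/σ² = 5/5 = 1.
θ̂ = (0.1·0 + 1·2.14) / (0.1 + 1) = 2.14/1.1 = 107/55 ≈ 1.9455.

θ̂_MAP = 1.9455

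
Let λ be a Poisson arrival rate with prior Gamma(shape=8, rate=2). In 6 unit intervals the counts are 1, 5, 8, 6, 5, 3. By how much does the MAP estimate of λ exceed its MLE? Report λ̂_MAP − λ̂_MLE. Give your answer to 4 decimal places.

MAP − MLE = -0.2917

Σxᵢ = 28. Posterior is Gamma(36, 8); MAP = (36−1)/8 = 35/8 ≈ 4.37500.
MLE = x̄ = 28/6 ≈ 4.66667.
Difference = 35/8 − 28/6 = -7/24 ≈ -0.2917.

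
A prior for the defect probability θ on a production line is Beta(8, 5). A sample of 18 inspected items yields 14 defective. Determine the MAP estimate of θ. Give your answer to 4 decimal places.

θ̂_MAP = 0.7241

Prior: Beta(8, 5).
Data: 14 successes in 18 trials. The binomial likelihood contributes θ^14(1−θ)^4, so the posterior is Beta(8+14, 5+4) = Beta(22, 9).
For Beta(a, b) with a, b > 1 the mode is (a−1)/(a+b−2) = 21/29 ≈ 0.7241.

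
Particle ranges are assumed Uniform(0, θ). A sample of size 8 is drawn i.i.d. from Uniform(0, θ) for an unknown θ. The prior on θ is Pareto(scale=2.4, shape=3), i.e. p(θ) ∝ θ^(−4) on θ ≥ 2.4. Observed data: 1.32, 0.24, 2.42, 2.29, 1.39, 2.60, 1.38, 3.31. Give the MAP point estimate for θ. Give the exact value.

θ̂_MAP = 3.31

The Uniform(0, θ) likelihood is θ^(−n) for θ ≥ max(xᵢ), zero otherwise. Here max(xᵢ) = 3.31.
Posterior ∝ θ^(−4) · θ^(−8) = θ^(−12) on θ ≥ max(2.4, 3.31) = 3.31.
This density is strictly decreasing in θ, so the posterior mode lies at the lower boundary of the support.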